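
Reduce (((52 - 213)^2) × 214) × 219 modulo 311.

3

52 - 213 = -161 ≡ 150 (mod 311)
(150)^2 ≡ 108 (mod 311)
108 × 214 = 23112 ≡ 98 (mod 311)
98 × 219 = 21462 ≡ 3 (mod 311)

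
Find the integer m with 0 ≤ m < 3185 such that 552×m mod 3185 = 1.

2533

Run the extended Euclidean algorithm:
3185 = 5×552 + 425
552 = 1×425 + 127
425 = 3×127 + 44
127 = 2×44 + 39
44 = 1×39 + 5
39 = 7×5 + 4
5 = 1×4 + 1
4 = 4×1 + 0
gcd(552, 3185) = 1, so the inverse exists.
Bézout: 1 = 113×3185 − 652×552.
So 552⁻¹ ≡ −652 ≡ 2533 (mod 3185).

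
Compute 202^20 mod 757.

20 in binary is 10100, i.e. 20 = 16 + 4.
202^1 ≡ 202 (mod 757)
202^2 ≡ 202^2 = 40804 ≡ 683 (mod 757)
202^4 ≡ 683^2 = 466489 ≡ 177 (mod 757)
202^8 ≡ 177^2 = 31329 ≡ 292 (mod 757)
202^16 ≡ 292^2 = 85264 ≡ 480 (mod 757)
202^20 = 202^16 × 202^4 ≡ 480 × 177 (mod 757).
480 × 177 = 84960 ≡ 176 (mod 757).

176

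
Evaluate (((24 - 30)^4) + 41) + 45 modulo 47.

19

24 - 30 = -6 ≡ 41 (mod 47)
(41)^4 ≡ 27 (mod 47)
27 + 41 = 68 ≡ 21 (mod 47)
21 + 45 = 66 ≡ 19 (mod 47)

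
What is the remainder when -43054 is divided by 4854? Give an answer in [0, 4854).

632

-43054 = -9×4854 + 632, so -43054 ≡ 632 (mod 4854).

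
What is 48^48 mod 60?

36

By square-and-multiply:
48 in binary is 110000, i.e. 48 = 32 + 16.
48^1 ≡ 48 (mod 60)
48^2 ≡ 48^2 = 2304 ≡ 24 (mod 60)
48^4 ≡ 24^2 = 576 ≡ 36 (mod 60)
48^8 ≡ 36^2 = 1296 ≡ 36 (mod 60)
48^16 ≡ 36^2 = 1296 ≡ 36 (mod 60)
48^32 ≡ 36^2 = 1296 ≡ 36 (mod 60)
48^48 = 48^32 · 48^16 ≡ 36 · 36 (mod 60).
36 · 36 = 1296 ≡ 36 (mod 60).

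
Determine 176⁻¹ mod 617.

Apply the Euclidean algorithm and back-substitute:
617 = 3*176 + 89
176 = 1*89 + 87
89 = 1*87 + 2
87 = 43*2 + 1
2 = 2*1 + 0
gcd(176, 617) = 1, so the inverse exists.
Back-substitute for 1:
1 = 1*87 − 43*2
  = −43*89 + 44*87
  = 44*176 − 87*89
  = −87*617 + 305*176
So 176⁻¹ ≡ 305 (mod 617).

305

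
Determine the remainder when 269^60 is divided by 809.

Using repeated squaring:
60 in binary is 111100, i.e. 60 = 32 + 16 + 8 + 4.
269^1 ≡ 269 (mod 809)
269^2 ≡ 269^2 = 72361 ≡ 360 (mod 809)
269^4 ≡ 360^2 = 129600 ≡ 160 (mod 809)
269^8 ≡ 160^2 = 25600 ≡ 521 (mod 809)
269^16 ≡ 521^2 = 271441 ≡ 426 (mod 809)
269^32 ≡ 426^2 = 181476 ≡ 260 (mod 809)
269^60 = 269^32 · 269^16 · 269^8 · 269^4 ≡ 260 · 426 · 521 · 160 (mod 809).
Accumulate the product:
260 · 426 = 110760 ≡ 736
736 · 521 = 383456 ≡ 799
799 · 160 = 127840 ≡ 18

18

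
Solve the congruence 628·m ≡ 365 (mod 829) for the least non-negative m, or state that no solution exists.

gcd(628, 829) = 1, so a unique solution mod 829 exists.
628⁻¹ ≡ 796 (mod 829).
m ≡ 796·365 ≡ 390 (mod 829).

390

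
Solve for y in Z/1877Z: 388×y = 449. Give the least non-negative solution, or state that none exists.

1138

gcd(388, 1877) = 1, so a unique solution mod 1877 exists.
388⁻¹ ≡ 1311 (mod 1877).
y ≡ 1311×449 ≡ 1138 (mod 1877).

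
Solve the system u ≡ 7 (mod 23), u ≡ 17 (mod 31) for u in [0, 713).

513

23⁻¹ mod 31: 23*27 ≡ 1 (mod 31), so 23⁻¹ ≡ 27.
u = 7 + 23*((17 − 7)*27 mod 31) = 7 + 23*22 = 513.
Check: 513 mod 23 = 7, 513 mod 31 = 17. ✓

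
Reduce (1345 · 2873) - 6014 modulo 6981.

4659

1345 · 2873 = 3864185 ≡ 3692 (mod 6981)
3692 - 6014 = -2322 ≡ 4659 (mod 6981)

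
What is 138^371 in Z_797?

80

Using repeated squaring:
371 in binary is 101110011, i.e. 371 = 256 + 64 + 32 + 16 + 2 + 1.
138^1 ≡ 138 (mod 797)
138^2 ≡ 138^2 = 19044 ≡ 713 (mod 797)
138^4 ≡ 713^2 = 508369 ≡ 680 (mod 797)
138^8 ≡ 680^2 = 462400 ≡ 140 (mod 797)
138^16 ≡ 140^2 = 19600 ≡ 472 (mod 797)
138^32 ≡ 472^2 = 222784 ≡ 421 (mod 797)
138^64 ≡ 421^2 = 177241 ≡ 307 (mod 797)
138^128 ≡ 307^2 = 94249 ≡ 203 (mod 797)
138^256 ≡ 203^2 = 41209 ≡ 562 (mod 797)
138^371 = 138^256 * 138^64 * 138^32 * 138^16 * 138^2 * 138^1 ≡ 562 * 307 * 421 * 472 * 713 * 138 (mod 797).
Accumulate the product:
562 * 307 = 172534 ≡ 382
382 * 421 = 160822 ≡ 625
625 * 472 = 295000 ≡ 110
110 * 713 = 78430 ≡ 324
324 * 138 = 44712 ≡ 80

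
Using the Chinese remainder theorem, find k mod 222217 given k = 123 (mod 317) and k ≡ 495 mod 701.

76203

317⁻¹ mod 701: 317·272 ≡ 1 (mod 701), so 317⁻¹ ≡ 272.
k = 123 + 317·((495 − 123)·272 mod 701) = 123 + 317·240 = 76203.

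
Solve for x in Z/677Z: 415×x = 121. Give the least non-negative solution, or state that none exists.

gcd(415, 677) = 1, so a unique solution mod 677 exists.
415⁻¹ ≡ 354 (mod 677).
x ≡ 354×121 ≡ 183 (mod 677).

183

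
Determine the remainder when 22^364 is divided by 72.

Compute successive squares:
364 in binary is 101101100, i.e. 364 = 256 + 64 + 32 + 8 + 4.
22^1 ≡ 22 (mod 72)
22^2 ≡ 22^2 = 484 ≡ 52 (mod 72)
22^4 ≡ 52^2 = 2704 ≡ 40 (mod 72)
22^8 ≡ 40^2 = 1600 ≡ 16 (mod 72)
22^16 ≡ 16^2 = 256 ≡ 40 (mod 72)
22^32 ≡ 40^2 = 1600 ≡ 16 (mod 72)
22^64 ≡ 16^2 = 256 ≡ 40 (mod 72)
22^128 ≡ 40^2 = 1600 ≡ 16 (mod 72)
22^256 ≡ 16^2 = 256 ≡ 40 (mod 72)
22^364 = 22^256 × 22^64 × 22^32 × 22^8 × 22^4 ≡ 40 × 40 × 16 × 16 × 40 (mod 72).
Accumulate the product:
40 × 40 = 1600 ≡ 16
16 × 16 = 256 ≡ 40
40 × 16 = 640 ≡ 64
64 × 40 = 2560 ≡ 40

40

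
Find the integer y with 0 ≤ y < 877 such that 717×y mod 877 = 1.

By the extended Euclidean algorithm:
877 = 1·717 + 160
717 = 4·160 + 77
160 = 2·77 + 6
77 = 12·6 + 5
6 = 1·5 + 1
5 = 5·1 + 0
gcd(717, 877) = 1, so the inverse exists.
Bézout: 1 = 121·877 − 148·717.
So 717⁻¹ ≡ −148 ≡ 729 (mod 877).

729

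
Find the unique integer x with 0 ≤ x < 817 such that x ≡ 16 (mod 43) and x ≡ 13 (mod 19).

317

43⁻¹ mod 19: 43×4 ≡ 1 (mod 19), so 43⁻¹ ≡ 4.
x = 16 + 43×((13 − 16)×4 mod 19) = 16 + 43×7 = 317.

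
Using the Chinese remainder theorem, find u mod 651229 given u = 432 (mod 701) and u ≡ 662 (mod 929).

701⁻¹ mod 929: 701*656 ≡ 1 (mod 929), so 701⁻¹ ≡ 656.
u = 432 + 701*((662 − 432)*656 mod 929) = 432 + 701*382 = 268214.

268214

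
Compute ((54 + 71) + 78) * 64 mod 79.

36

54 + 71 = 125 ≡ 46 (mod 79)
46 + 78 = 124 ≡ 45 (mod 79)
45 * 64 = 2880 ≡ 36 (mod 79)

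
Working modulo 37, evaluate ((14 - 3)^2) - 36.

11

14 - 3 = 11
(11)^2 ≡ 10 (mod 37)
10 - 36 = -26 ≡ 11 (mod 37)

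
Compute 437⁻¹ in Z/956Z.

By the extended Euclidean algorithm:
956 = 2*437 + 82
437 = 5*82 + 27
82 = 3*27 + 1
27 = 27*1 + 0
gcd(437, 956) = 1, so the inverse exists.
Back-substitute for 1:
1 = 1*82 − 3*27
  = −3*437 + 16*82
  = 16*956 − 35*437
So 437⁻¹ ≡ −35 ≡ 921 (mod 956).

921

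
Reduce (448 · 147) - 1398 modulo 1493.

448 · 147 = 65856 ≡ 164 (mod 1493)
164 - 1398 = -1234 ≡ 259 (mod 1493)

259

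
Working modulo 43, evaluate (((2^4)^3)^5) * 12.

20

(2)^4 ≡ 16 (mod 43)
(16)^3 ≡ 11 (mod 43)
(11)^5 ≡ 16 (mod 43)
16 * 12 = 192 ≡ 20 (mod 43)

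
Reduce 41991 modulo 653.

199

41991 = 64×653 + 199, so 41991 ≡ 199 (mod 653).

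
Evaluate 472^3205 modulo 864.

3205 in binary is 110010000101, i.e. 3205 = 2048 + 1024 + 128 + 4 + 1.
472^1 ≡ 472 (mod 864)
472^2 ≡ 472^2 = 222784 ≡ 736 (mod 864)
472^4 ≡ 736^2 = 541696 ≡ 832 (mod 864)
472^8 ≡ 832^2 = 692224 ≡ 160 (mod 864)
472^16 ≡ 160^2 = 25600 ≡ 544 (mod 864)
472^32 ≡ 544^2 = 295936 ≡ 448 (mod 864)
472^64 ≡ 448^2 = 200704 ≡ 256 (mod 864)
472^128 ≡ 256^2 = 65536 ≡ 736 (mod 864)
472^256 ≡ 736^2 = 541696 ≡ 832 (mod 864)
472^512 ≡ 832^2 = 692224 ≡ 160 (mod 864)
472^1024 ≡ 160^2 = 25600 ≡ 544 (mod 864)
472^2048 ≡ 544^2 = 295936 ≡ 448 (mod 864)
472^3205 = 472^2048 * 472^1024 * 472^128 * 472^4 * 472^1 ≡ 448 * 544 * 736 * 832 * 472 (mod 864).
Accumulate the product:
448 * 544 = 243712 ≡ 64
64 * 736 = 47104 ≡ 448
448 * 832 = 372736 ≡ 352
352 * 472 = 166144 ≡ 256

256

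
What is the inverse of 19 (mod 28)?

28 = 1*19 + 9
19 = 2*9 + 1
9 = 9*1 + 0
gcd(19, 28) = 1, so the inverse exists.
Back-substitute for 1:
1 = 1*19 − 2*9
  = −2*28 + 3*19
So 19⁻¹ ≡ 3 (mod 28).

3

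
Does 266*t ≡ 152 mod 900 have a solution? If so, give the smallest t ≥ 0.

322

gcd(266, 900) = 2, and 2 | 152, so solutions exist.
Divide through by 2: 133*t mod 450 = 76.
133⁻¹ ≡ 247 (mod 450).
t ≡ 247*76 ≡ 322 (mod 450).
The smallest non-negative solution is t = 322.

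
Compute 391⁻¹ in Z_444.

67

Apply the Euclidean algorithm and back-substitute:
444 = 1·391 + 53
391 = 7·53 + 20
53 = 2·20 + 13
20 = 1·13 + 7
13 = 1·7 + 6
7 = 1·6 + 1
6 = 6·1 + 0
gcd(391, 444) = 1, so the inverse exists.
Bézout: 1 = −59·444 + 67·391.
So 391⁻¹ ≡ 67 (mod 444).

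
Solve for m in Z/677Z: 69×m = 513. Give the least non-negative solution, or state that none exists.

gcd(69, 677) = 1, so a unique solution mod 677 exists.
69⁻¹ ≡ 157 (mod 677).
m ≡ 157×513 ≡ 655 (mod 677).

655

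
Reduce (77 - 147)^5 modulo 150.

77 - 147 = -70 ≡ 80 (mod 150)
(80)^5 ≡ 50 (mod 150)

50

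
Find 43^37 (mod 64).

59

Compute successive squares:
37 in binary is 100101, i.e. 37 = 32 + 4 + 1.
43^1 ≡ 43 (mod 64)
43^2 ≡ 43^2 = 1849 ≡ 57 (mod 64)
43^4 ≡ 57^2 = 3249 ≡ 49 (mod 64)
43^8 ≡ 49^2 = 2401 ≡ 33 (mod 64)
43^16 ≡ 33^2 = 1089 ≡ 1 (mod 64)
43^32 ≡ 1^2 = 1 (mod 64)
43^37 = 43^32 · 43^4 · 43^1 ≡ 1 · 49 · 43 (mod 64).
Accumulate the product:
1 · 49 = 49
49 · 43 = 2107 ≡ 59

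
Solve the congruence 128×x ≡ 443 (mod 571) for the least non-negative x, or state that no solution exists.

570

gcd(128, 571) = 1, so a unique solution mod 571 exists.
128⁻¹ ≡ 58 (mod 571).
x ≡ 58×443 ≡ 570 (mod 571).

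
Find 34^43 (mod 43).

43 in binary is 101011, i.e. 43 = 32 + 8 + 2 + 1.
34^1 ≡ 34 (mod 43)
34^2 ≡ 34^2 = 1156 ≡ 38 (mod 43)
34^4 ≡ 38^2 = 1444 ≡ 25 (mod 43)
34^8 ≡ 25^2 = 625 ≡ 23 (mod 43)
34^16 ≡ 23^2 = 529 ≡ 13 (mod 43)
34^32 ≡ 13^2 = 169 ≡ 40 (mod 43)
34^43 = 34^32 × 34^8 × 34^2 × 34^1 ≡ 40 × 23 × 38 × 34 (mod 43).
Accumulate the product:
40 × 23 = 920 ≡ 17
17 × 38 = 646 ≡ 1
1 × 34 = 34

34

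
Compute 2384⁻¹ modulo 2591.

2591 = 1*2384 + 207
2384 = 11*207 + 107
207 = 1*107 + 100
107 = 1*100 + 7
100 = 14*7 + 2
7 = 3*2 + 1
2 = 2*1 + 0
gcd(2384, 2591) = 1, so the inverse exists.
Bézout: 1 = −1025*2591 + 1114*2384.
So 2384⁻¹ ≡ 1114 (mod 2591).

1114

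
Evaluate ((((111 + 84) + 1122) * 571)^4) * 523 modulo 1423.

111 + 84 = 195
195 + 1122 = 1317
1317 * 571 = 752007 ≡ 663 (mod 1423)
(663)^4 ≡ 545 (mod 1423)
545 * 523 = 285035 ≡ 435 (mod 1423)

435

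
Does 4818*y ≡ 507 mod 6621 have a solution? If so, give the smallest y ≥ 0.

gcd(4818, 6621) = 3, and 3 | 507, so solutions exist.
Divide through by 3: 1606*y = 169 (mod 2207).
1606⁻¹ ≡ 1546 (mod 2207).
y ≡ 1546*169 ≡ 848 (mod 2207).
The smallest non-negative solution is y = 848.

848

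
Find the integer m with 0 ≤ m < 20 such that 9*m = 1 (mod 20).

Run the extended Euclidean algorithm:
20 = 2·9 + 2
9 = 4·2 + 1
2 = 2·1 + 0
gcd(9, 20) = 1, so the inverse exists.
Bézout: 1 = −4·20 + 9·9.
So 9⁻¹ ≡ 9 (mod 20).

9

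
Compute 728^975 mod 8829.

1052

728^1 ≡ 728 (mod 8829)
728^2 ≡ 728^2 = 529984 ≡ 244 (mod 8829)
728^4 ≡ 244^2 = 59536 ≡ 6562 (mod 8829)
728^8 ≡ 6562^2 = 43059844 ≡ 811 (mod 8829)
728^16 ≡ 811^2 = 657721 ≡ 4375 (mod 8829)
728^32 ≡ 4375^2 = 19140625 ≡ 8182 (mod 8829)
728^64 ≡ 8182^2 = 66945124 ≡ 3646 (mod 8829)
728^128 ≡ 3646^2 = 13293316 ≡ 5671 (mod 8829)
728^256 ≡ 5671^2 = 32160241 ≡ 5023 (mod 8829)
728^512 ≡ 5023^2 = 25230529 ≡ 6076 (mod 8829)
728^975 = 728^512 * 728^256 * 728^128 * 728^64 * 728^8 * 728^4 * 728^2 * 728^1 ≡ 6076 * 5023 * 5671 * 3646 * 811 * 6562 * 244 * 728 (mod 8829).
Accumulate the product:
6076 * 5023 = 30519748 ≡ 6724
6724 * 5671 = 38131804 ≡ 8182
8182 * 3646 = 29831572 ≡ 7210
7210 * 811 = 5847310 ≡ 2512
2512 * 6562 = 16483744 ≡ 1
1 * 244 = 244
244 * 728 = 177632 ≡ 1052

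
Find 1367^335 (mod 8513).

7615

By square-and-multiply:
335 in binary is 101001111, i.e. 335 = 256 + 64 + 8 + 4 + 2 + 1.
1367^1 ≡ 1367 (mod 8513)
1367^2 ≡ 1367^2 = 1868689 ≡ 4342 (mod 8513)
1367^4 ≡ 4342^2 = 18852964 ≡ 5182 (mod 8513)
1367^8 ≡ 5182^2 = 26853124 ≡ 3122 (mod 8513)
1367^16 ≡ 3122^2 = 9746884 ≡ 8012 (mod 8513)
1367^32 ≡ 8012^2 = 64192144 ≡ 4124 (mod 8513)
1367^64 ≡ 4124^2 = 17007376 ≡ 6915 (mod 8513)
1367^128 ≡ 6915^2 = 47817225 ≡ 8217 (mod 8513)
1367^256 ≡ 8217^2 = 67519089 ≡ 2486 (mod 8513)
1367^335 = 1367^256 × 1367^64 × 1367^8 × 1367^4 × 1367^2 × 1367^1 ≡ 2486 × 6915 × 3122 × 5182 × 4342 × 1367 (mod 8513).
Accumulate the product:
2486 × 6915 = 17190690 ≡ 2943
2943 × 3122 = 9188046 ≡ 2519
2519 × 5182 = 13053458 ≡ 3029
3029 × 4342 = 13151918 ≡ 7846
7846 × 1367 = 10725482 ≡ 7615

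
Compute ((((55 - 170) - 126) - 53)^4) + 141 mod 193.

153

55 - 170 = -115 ≡ 78 (mod 193)
78 - 126 = -48 ≡ 145 (mod 193)
145 - 53 = 92
(92)^4 ≡ 12 (mod 193)
12 + 141 = 153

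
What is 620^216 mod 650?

Compute successive squares:
216 in binary is 11011000, i.e. 216 = 128 + 64 + 16 + 8.
620^1 ≡ 620 (mod 650)
620^2 ≡ 620^2 = 384400 ≡ 250 (mod 650)
620^4 ≡ 250^2 = 62500 ≡ 100 (mod 650)
620^8 ≡ 100^2 = 10000 ≡ 250 (mod 650)
620^16 ≡ 250^2 = 62500 ≡ 100 (mod 650)
620^32 ≡ 100^2 = 10000 ≡ 250 (mod 650)
620^64 ≡ 250^2 = 62500 ≡ 100 (mod 650)
620^128 ≡ 100^2 = 10000 ≡ 250 (mod 650)
620^216 = 620^128 · 620^64 · 620^16 · 620^8 ≡ 250 · 100 · 100 · 250 (mod 650).
Accumulate the product:
250 · 100 = 25000 ≡ 300
300 · 100 = 30000 ≡ 100
100 · 250 = 25000 ≡ 300

300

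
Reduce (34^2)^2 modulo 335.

21

(34)^2 ≡ 151 (mod 335)
(151)^2 ≡ 21 (mod 335)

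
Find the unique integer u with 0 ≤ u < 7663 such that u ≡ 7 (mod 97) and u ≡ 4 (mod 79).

97⁻¹ mod 79: 97×22 ≡ 1 (mod 79), so 97⁻¹ ≡ 22.
u = 7 + 97×((4 − 7)×22 mod 79) = 7 + 97×13 = 1268.

1268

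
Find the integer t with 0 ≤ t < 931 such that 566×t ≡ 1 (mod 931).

Run the extended Euclidean algorithm:
931 = 1·566 + 365
566 = 1·365 + 201
365 = 1·201 + 164
201 = 1·164 + 37
164 = 4·37 + 16
37 = 2·16 + 5
16 = 3·5 + 1
5 = 5·1 + 0
gcd(566, 931) = 1, so the inverse exists.
Bézout: 1 = 107·931 − 176·566.
So 566⁻¹ ≡ −176 ≡ 755 (mod 931).

755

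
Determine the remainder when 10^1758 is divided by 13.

1

By square-and-multiply:
10^1 ≡ 10 (mod 13)
10^2 ≡ 10^2 = 100 ≡ 9 (mod 13)
10^4 ≡ 9^2 = 81 ≡ 3 (mod 13)
10^8 ≡ 3^2 = 9 (mod 13)
10^16 ≡ 9^2 = 81 ≡ 3 (mod 13)
10^32 ≡ 3^2 = 9 (mod 13)
10^64 ≡ 9^2 = 81 ≡ 3 (mod 13)
10^128 ≡ 3^2 = 9 (mod 13)
10^256 ≡ 9^2 = 81 ≡ 3 (mod 13)
10^512 ≡ 3^2 = 9 (mod 13)
10^1024 ≡ 9^2 = 81 ≡ 3 (mod 13)
10^1758 = 10^1024 * 10^512 * 10^128 * 10^64 * 10^16 * 10^8 * 10^4 * 10^2 ≡ 3 * 9 * 9 * 3 * 3 * 9 * 3 * 9 (mod 13).
Accumulate the product:
3 * 9 = 27 ≡ 1
1 * 9 = 9
9 * 3 = 27 ≡ 1
1 * 3 = 3
3 * 9 = 27 ≡ 1
1 * 3 = 3
3 * 9 = 27 ≡ 1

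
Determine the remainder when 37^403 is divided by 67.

37

37^1 ≡ 37 (mod 67)
37^2 ≡ 37^2 = 1369 ≡ 29 (mod 67)
37^4 ≡ 29^2 = 841 ≡ 37 (mod 67)
37^8 ≡ 37^2 = 1369 ≡ 29 (mod 67)
37^16 ≡ 29^2 = 841 ≡ 37 (mod 67)
37^32 ≡ 37^2 = 1369 ≡ 29 (mod 67)
37^64 ≡ 29^2 = 841 ≡ 37 (mod 67)
37^128 ≡ 37^2 = 1369 ≡ 29 (mod 67)
37^256 ≡ 29^2 = 841 ≡ 37 (mod 67)
37^403 = 37^256 × 37^128 × 37^16 × 37^2 × 37^1 ≡ 37 × 29 × 37 × 29 × 37 (mod 67).
Accumulate the product:
37 × 29 = 1073 ≡ 1
1 × 37 = 37
37 × 29 = 1073 ≡ 1
1 × 37 = 37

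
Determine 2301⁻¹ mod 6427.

3173

By the extended Euclidean algorithm:
6427 = 2*2301 + 1825
2301 = 1*1825 + 476
1825 = 3*476 + 397
476 = 1*397 + 79
397 = 5*79 + 2
79 = 39*2 + 1
2 = 2*1 + 0
gcd(2301, 6427) = 1, so the inverse exists.
Back-substitute for 1:
1 = 1*79 − 39*2
  = −39*397 + 196*79
  = 196*476 − 235*397
  = −235*1825 + 901*476
  = 901*2301 − 1136*1825
  = −1136*6427 + 3173*2301
So 2301⁻¹ ≡ 3173 (mod 6427).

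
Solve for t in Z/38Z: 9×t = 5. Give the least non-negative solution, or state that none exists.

gcd(9, 38) = 1, so a unique solution mod 38 exists.
9⁻¹ ≡ 17 (mod 38).
t ≡ 17×5 ≡ 9 (mod 38).

9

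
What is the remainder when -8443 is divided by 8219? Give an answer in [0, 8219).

7995

-8443 = -2·8219 + 7995, so -8443 ≡ 7995 (mod 8219).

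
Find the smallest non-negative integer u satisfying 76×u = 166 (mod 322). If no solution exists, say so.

gcd(76, 322) = 2, and 2 | 166, so solutions exist.
Divide through by 2: 38×u mod 161 = 83.
38⁻¹ ≡ 89 (mod 161).
u ≡ 89×83 ≡ 142 (mod 161).
The smallest non-negative solution is u = 142.

142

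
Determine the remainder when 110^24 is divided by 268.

24 in binary is 11000, i.e. 24 = 16 + 8.
110^1 ≡ 110 (mod 268)
110^2 ≡ 110^2 = 12100 ≡ 40 (mod 268)
110^4 ≡ 40^2 = 1600 ≡ 260 (mod 268)
110^8 ≡ 260^2 = 67600 ≡ 64 (mod 268)
110^16 ≡ 64^2 = 4096 ≡ 76 (mod 268)
110^24 = 110^16 · 110^8 ≡ 76 · 64 (mod 268).
76 · 64 = 4864 ≡ 40 (mod 268).

40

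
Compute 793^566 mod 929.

83

By square-and-multiply:
566 in binary is 1000110110, i.e. 566 = 512 + 32 + 16 + 4 + 2.
793^1 ≡ 793 (mod 929)
793^2 ≡ 793^2 = 628849 ≡ 845 (mod 929)
793^4 ≡ 845^2 = 714025 ≡ 553 (mod 929)
793^8 ≡ 553^2 = 305809 ≡ 168 (mod 929)
793^16 ≡ 168^2 = 28224 ≡ 354 (mod 929)
793^32 ≡ 354^2 = 125316 ≡ 830 (mod 929)
793^64 ≡ 830^2 = 688900 ≡ 511 (mod 929)
793^128 ≡ 511^2 = 261121 ≡ 72 (mod 929)
793^256 ≡ 72^2 = 5184 ≡ 539 (mod 929)
793^512 ≡ 539^2 = 290521 ≡ 673 (mod 929)
793^566 = 793^512 * 793^32 * 793^16 * 793^4 * 793^2 ≡ 673 * 830 * 354 * 553 * 845 (mod 929).
Accumulate the product:
673 * 830 = 558590 ≡ 261
261 * 354 = 92394 ≡ 423
423 * 553 = 233919 ≡ 740
740 * 845 = 625300 ≡ 83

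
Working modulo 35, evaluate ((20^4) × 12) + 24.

29

(20)^4 ≡ 15 (mod 35)
15 × 12 = 180 ≡ 5 (mod 35)
5 + 24 = 29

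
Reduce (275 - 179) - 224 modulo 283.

155

275 - 179 = 96
96 - 224 = -128 ≡ 155 (mod 283)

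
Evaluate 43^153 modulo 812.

153 in binary is 10011001, i.e. 153 = 128 + 16 + 8 + 1.
43^1 ≡ 43 (mod 812)
43^2 ≡ 43^2 = 1849 ≡ 225 (mod 812)
43^4 ≡ 225^2 = 50625 ≡ 281 (mod 812)
43^8 ≡ 281^2 = 78961 ≡ 197 (mod 812)
43^16 ≡ 197^2 = 38809 ≡ 645 (mod 812)
43^32 ≡ 645^2 = 416025 ≡ 281 (mod 812)
43^64 ≡ 281^2 = 78961 ≡ 197 (mod 812)
43^128 ≡ 197^2 = 38809 ≡ 645 (mod 812)
43^153 = 43^128 × 43^16 × 43^8 × 43^1 ≡ 645 × 645 × 197 × 43 (mod 812).
Accumulate the product:
645 × 645 = 416025 ≡ 281
281 × 197 = 55357 ≡ 141
141 × 43 = 6063 ≡ 379

379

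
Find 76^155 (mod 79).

26

155 in binary is 10011011, i.e. 155 = 128 + 16 + 8 + 2 + 1.
76^1 ≡ 76 (mod 79)
76^2 ≡ 76^2 = 5776 ≡ 9 (mod 79)
76^4 ≡ 9^2 = 81 ≡ 2 (mod 79)
76^8 ≡ 2^2 = 4 (mod 79)
76^16 ≡ 4^2 = 16 (mod 79)
76^32 ≡ 16^2 = 256 ≡ 19 (mod 79)
76^64 ≡ 19^2 = 361 ≡ 45 (mod 79)
76^128 ≡ 45^2 = 2025 ≡ 50 (mod 79)
76^155 = 76^128 × 76^16 × 76^8 × 76^2 × 76^1 ≡ 50 × 16 × 4 × 9 × 76 (mod 79).
Accumulate the product:
50 × 16 = 800 ≡ 10
10 × 4 = 40
40 × 9 = 360 ≡ 44
44 × 76 = 3344 ≡ 26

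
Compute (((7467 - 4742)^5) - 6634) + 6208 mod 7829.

7467 - 4742 = 2725
(2725)^5 ≡ 6189 (mod 7829)
6189 - 6634 = -445 ≡ 7384 (mod 7829)
7384 + 6208 = 13592 ≡ 5763 (mod 7829)

5763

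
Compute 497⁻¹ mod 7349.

Run the extended Euclidean algorithm:
7349 = 14*497 + 391
497 = 1*391 + 106
391 = 3*106 + 73
106 = 1*73 + 33
73 = 2*33 + 7
33 = 4*7 + 5
7 = 1*5 + 2
5 = 2*2 + 1
2 = 2*1 + 0
gcd(497, 7349) = 1, so the inverse exists.
Bézout: 1 = −211*7349 + 3120*497.
So 497⁻¹ ≡ 3120 (mod 7349).

3120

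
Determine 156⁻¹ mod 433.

297

By the extended Euclidean algorithm:
433 = 2·156 + 121
156 = 1·121 + 35
121 = 3·35 + 16
35 = 2·16 + 3
16 = 5·3 + 1
3 = 3·1 + 0
gcd(156, 433) = 1, so the inverse exists.
Back-substitute for 1:
1 = 1·16 − 5·3
  = −5·35 + 11·16
  = 11·121 − 38·35
  = −38·156 + 49·121
  = 49·433 − 136·156
So 156⁻¹ ≡ −136 ≡ 297 (mod 433).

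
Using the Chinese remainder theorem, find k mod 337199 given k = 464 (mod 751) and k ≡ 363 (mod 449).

267069

751⁻¹ mod 449: 751*281 ≡ 1 (mod 449), so 751⁻¹ ≡ 281.
k = 464 + 751*((363 − 464)*281 mod 449) = 464 + 751*355 = 267069.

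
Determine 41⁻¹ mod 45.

45 = 1×41 + 4
41 = 10×4 + 1
4 = 4×1 + 0
gcd(41, 45) = 1, so the inverse exists.
Back-substitute for 1:
1 = 1×41 − 10×4
  = −10×45 + 11×41
So 41⁻¹ ≡ 11 (mod 45).

11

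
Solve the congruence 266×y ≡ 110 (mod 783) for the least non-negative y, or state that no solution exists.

gcd(266, 783) = 1, so a unique solution mod 783 exists.
266⁻¹ ≡ 209 (mod 783).
y ≡ 209×110 ≡ 283 (mod 783).

283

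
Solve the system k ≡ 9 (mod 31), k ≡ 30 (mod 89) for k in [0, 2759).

1187

31⁻¹ mod 89: 31×23 ≡ 1 (mod 89), so 31⁻¹ ≡ 23.
k = 9 + 31×((30 − 9)×23 mod 89) = 9 + 31×38 = 1187.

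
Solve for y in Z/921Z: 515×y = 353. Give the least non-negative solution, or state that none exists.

505

gcd(515, 921) = 1, so a unique solution mod 921 exists.
515⁻¹ ≡ 338 (mod 921).
y ≡ 338×353 ≡ 505 (mod 921).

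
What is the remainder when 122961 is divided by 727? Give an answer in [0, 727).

98

122961 = 169×727 + 98, so 122961 ≡ 98 (mod 727).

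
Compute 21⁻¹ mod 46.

11

46 = 2×21 + 4
21 = 5×4 + 1
4 = 4×1 + 0
gcd(21, 46) = 1, so the inverse exists.
Bézout: 1 = −5×46 + 11×21.
So 21⁻¹ ≡ 11 (mod 46).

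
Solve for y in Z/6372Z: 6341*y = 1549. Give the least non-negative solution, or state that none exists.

4061

gcd(6341, 6372) = 1, so a unique solution mod 6372 exists.
6341⁻¹ ≡ 2261 (mod 6372).
y ≡ 2261*1549 ≡ 4061 (mod 6372).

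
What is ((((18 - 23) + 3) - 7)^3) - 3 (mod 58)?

22

18 - 23 = -5 ≡ 53 (mod 58)
53 + 3 = 56
56 - 7 = 49
(49)^3 ≡ 25 (mod 58)
25 - 3 = 22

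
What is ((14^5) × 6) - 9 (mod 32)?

(14)^5 ≡ 0 (mod 32)
0 × 6 = 0
0 - 9 = -9 ≡ 23 (mod 32)

23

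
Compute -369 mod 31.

3

-369 = -12·31 + 3, so -369 ≡ 3 (mod 31).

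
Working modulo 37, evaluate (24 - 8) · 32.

24 - 8 = 16
16 · 32 = 512 ≡ 31 (mod 37)

31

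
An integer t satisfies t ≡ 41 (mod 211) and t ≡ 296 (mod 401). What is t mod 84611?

77689

211⁻¹ mod 401: 211*382 ≡ 1 (mod 401), so 211⁻¹ ≡ 382.
t = 41 + 211*((296 − 41)*382 mod 401) = 41 + 211*368 = 77689.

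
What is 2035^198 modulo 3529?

642

2035^1 ≡ 2035 (mod 3529)
2035^2 ≡ 2035^2 = 4141225 ≡ 1708 (mod 3529)
2035^4 ≡ 1708^2 = 2917264 ≡ 2310 (mod 3529)
2035^8 ≡ 2310^2 = 5336100 ≡ 252 (mod 3529)
2035^16 ≡ 252^2 = 63504 ≡ 3511 (mod 3529)
2035^32 ≡ 3511^2 = 12327121 ≡ 324 (mod 3529)
2035^64 ≡ 324^2 = 104976 ≡ 2635 (mod 3529)
2035^128 ≡ 2635^2 = 6943225 ≡ 1682 (mod 3529)
2035^198 = 2035^128 · 2035^64 · 2035^4 · 2035^2 ≡ 1682 · 2635 · 2310 · 1708 (mod 3529).
Accumulate the product:
1682 · 2635 = 4432070 ≡ 3175
3175 · 2310 = 7334250 ≡ 988
988 · 1708 = 1687504 ≡ 642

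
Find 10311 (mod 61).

2

10311 = 169*61 + 2, so 10311 ≡ 2 (mod 61).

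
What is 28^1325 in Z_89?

1325 in binary is 10100101101, i.e. 1325 = 1024 + 256 + 32 + 8 + 4 + 1.
28^1 ≡ 28 (mod 89)
28^2 ≡ 28^2 = 784 ≡ 72 (mod 89)
28^4 ≡ 72^2 = 5184 ≡ 22 (mod 89)
28^8 ≡ 22^2 = 484 ≡ 39 (mod 89)
28^16 ≡ 39^2 = 1521 ≡ 8 (mod 89)
28^32 ≡ 8^2 = 64 (mod 89)
28^64 ≡ 64^2 = 4096 ≡ 2 (mod 89)
28^128 ≡ 2^2 = 4 (mod 89)
28^256 ≡ 4^2 = 16 (mod 89)
28^512 ≡ 16^2 = 256 ≡ 78 (mod 89)
28^1024 ≡ 78^2 = 6084 ≡ 32 (mod 89)
28^1325 = 28^1024 · 28^256 · 28^32 · 28^8 · 28^4 · 28^1 ≡ 32 · 16 · 64 · 39 · 22 · 28 (mod 89).
Accumulate the product:
32 · 16 = 512 ≡ 67
67 · 64 = 4288 ≡ 16
16 · 39 = 624 ≡ 1
1 · 22 = 22
22 · 28 = 616 ≡ 82

82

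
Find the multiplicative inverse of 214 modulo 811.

739

By the extended Euclidean algorithm:
811 = 3·214 + 169
214 = 1·169 + 45
169 = 3·45 + 34
45 = 1·34 + 11
34 = 3·11 + 1
11 = 11·1 + 0
gcd(214, 811) = 1, so the inverse exists.
Back-substitute for 1:
1 = 1·34 − 3·11
  = −3·45 + 4·34
  = 4·169 − 15·45
  = −15·214 + 19·169
  = 19·811 − 72·214
So 214⁻¹ ≡ −72 ≡ 739 (mod 811).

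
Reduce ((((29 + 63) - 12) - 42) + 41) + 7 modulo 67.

19

29 + 63 = 92 ≡ 25 (mod 67)
25 - 12 = 13
13 - 42 = -29 ≡ 38 (mod 67)
38 + 41 = 79 ≡ 12 (mod 67)
12 + 7 = 19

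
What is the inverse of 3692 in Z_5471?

4287

Apply the Euclidean algorithm and back-substitute:
5471 = 1·3692 + 1779
3692 = 2·1779 + 134
1779 = 13·134 + 37
134 = 3·37 + 23
37 = 1·23 + 14
23 = 1·14 + 9
14 = 1·9 + 5
9 = 1·5 + 4
5 = 1·4 + 1
4 = 4·1 + 0
gcd(3692, 5471) = 1, so the inverse exists.
Back-substitute for 1:
1 = 1·5 − 1·4
  = −1·9 + 2·5
  = 2·14 − 3·9
  = −3·23 + 5·14
  = 5·37 − 8·23
  = −8·134 + 29·37
  = 29·1779 − 385·134
  = −385·3692 + 799·1779
  = 799·5471 − 1184·3692
So 3692⁻¹ ≡ −1184 ≡ 4287 (mod 5471).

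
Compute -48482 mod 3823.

-48482 = -13·3823 + 1217, so -48482 ≡ 1217 (mod 3823).

1217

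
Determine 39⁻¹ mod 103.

Run the extended Euclidean algorithm:
103 = 2×39 + 25
39 = 1×25 + 14
25 = 1×14 + 11
14 = 1×11 + 3
11 = 3×3 + 2
3 = 1×2 + 1
2 = 2×1 + 0
gcd(39, 103) = 1, so the inverse exists.
Back-substitute for 1:
1 = 1×3 − 1×2
  = −1×11 + 4×3
  = 4×14 − 5×11
  = −5×25 + 9×14
  = 9×39 − 14×25
  = −14×103 + 37×39
So 39⁻¹ ≡ 37 (mod 103).

37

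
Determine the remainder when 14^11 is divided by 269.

By square-and-multiply:
14^1 ≡ 14 (mod 269)
14^2 ≡ 14^2 = 196 (mod 269)
14^4 ≡ 196^2 = 38416 ≡ 218 (mod 269)
14^8 ≡ 218^2 = 47524 ≡ 180 (mod 269)
14^11 = 14^8 * 14^2 * 14^1 ≡ 180 * 196 * 14 (mod 269).
Accumulate the product:
180 * 196 = 35280 ≡ 41
41 * 14 = 574 ≡ 36

36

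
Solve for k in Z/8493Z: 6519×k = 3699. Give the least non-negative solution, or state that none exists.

gcd(6519, 8493) = 3, and 3 | 3699, so solutions exist.
Divide through by 3: 2173×k mod 2831 = 1233.
2173⁻¹ ≡ 1949 (mod 2831).
k ≡ 1949×1233 ≡ 2429 (mod 2831).
The smallest non-negative solution is k = 2429.

2429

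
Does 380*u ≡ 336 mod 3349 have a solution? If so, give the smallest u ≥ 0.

1552

gcd(380, 3349) = 1, so a unique solution mod 3349 exists.
380⁻¹ ≡ 802 (mod 3349).
u ≡ 802*336 ≡ 1552 (mod 3349).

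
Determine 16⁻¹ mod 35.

11

35 = 2×16 + 3
16 = 5×3 + 1
3 = 3×1 + 0
gcd(16, 35) = 1, so the inverse exists.
Bézout: 1 = −5×35 + 11×16.
So 16⁻¹ ≡ 11 (mod 35).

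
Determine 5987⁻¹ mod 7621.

5275

7621 = 1*5987 + 1634
5987 = 3*1634 + 1085
1634 = 1*1085 + 549
1085 = 1*549 + 536
549 = 1*536 + 13
536 = 41*13 + 3
13 = 4*3 + 1
3 = 3*1 + 0
gcd(5987, 7621) = 1, so the inverse exists.
Back-substitute for 1:
1 = 1*13 − 4*3
  = −4*536 + 165*13
  = 165*549 − 169*536
  = −169*1085 + 334*549
  = 334*1634 − 503*1085
  = −503*5987 + 1843*1634
  = 1843*7621 − 2346*5987
So 5987⁻¹ ≡ −2346 ≡ 5275 (mod 7621).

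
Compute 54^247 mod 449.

283

247 in binary is 11110111, i.e. 247 = 128 + 64 + 32 + 16 + 4 + 2 + 1.
54^1 ≡ 54 (mod 449)
54^2 ≡ 54^2 = 2916 ≡ 222 (mod 449)
54^4 ≡ 222^2 = 49284 ≡ 343 (mod 449)
54^8 ≡ 343^2 = 117649 ≡ 11 (mod 449)
54^16 ≡ 11^2 = 121 (mod 449)
54^32 ≡ 121^2 = 14641 ≡ 273 (mod 449)
54^64 ≡ 273^2 = 74529 ≡ 444 (mod 449)
54^128 ≡ 444^2 = 197136 ≡ 25 (mod 449)
54^247 = 54^128 × 54^64 × 54^32 × 54^16 × 54^4 × 54^2 × 54^1 ≡ 25 × 444 × 273 × 121 × 343 × 222 × 54 (mod 449).
Accumulate the product:
25 × 444 = 11100 ≡ 324
324 × 273 = 88452 ≡ 448
448 × 121 = 54208 ≡ 328
328 × 343 = 112504 ≡ 254
254 × 222 = 56388 ≡ 263
263 × 54 = 14202 ≡ 283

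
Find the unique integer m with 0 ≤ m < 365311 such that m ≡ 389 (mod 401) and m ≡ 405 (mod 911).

401⁻¹ mod 911: 401×234 ≡ 1 (mod 911), so 401⁻¹ ≡ 234.
m = 389 + 401×((405 − 389)×234 mod 911) = 389 + 401×100 = 40489.
Check: 40489 mod 401 = 389, 40489 mod 911 = 405. ✓

40489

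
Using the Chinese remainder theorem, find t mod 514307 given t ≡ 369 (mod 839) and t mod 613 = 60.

415674

839⁻¹ mod 613: 839*415 ≡ 1 (mod 613), so 839⁻¹ ≡ 415.
t = 369 + 839*((60 − 369)*415 mod 613) = 369 + 839*495 = 415674.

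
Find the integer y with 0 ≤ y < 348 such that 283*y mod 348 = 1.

Apply the Euclidean algorithm and back-substitute:
348 = 1×283 + 65
283 = 4×65 + 23
65 = 2×23 + 19
23 = 1×19 + 4
19 = 4×4 + 3
4 = 1×3 + 1
3 = 3×1 + 0
gcd(283, 348) = 1, so the inverse exists.
Back-substitute for 1:
1 = 1×4 − 1×3
  = −1×19 + 5×4
  = 5×23 − 6×19
  = −6×65 + 17×23
  = 17×283 − 74×65
  = −74×348 + 91×283
So 283⁻¹ ≡ 91 (mod 348).

91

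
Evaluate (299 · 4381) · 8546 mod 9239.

299 · 4381 = 1309919 ≡ 7220 (mod 9239)
7220 · 8546 = 61702120 ≡ 4078 (mod 9239)

4078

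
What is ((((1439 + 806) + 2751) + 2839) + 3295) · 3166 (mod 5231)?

1564

1439 + 806 = 2245
2245 + 2751 = 4996
4996 + 2839 = 7835 ≡ 2604 (mod 5231)
2604 + 3295 = 5899 ≡ 668 (mod 5231)
668 · 3166 = 2114888 ≡ 1564 (mod 5231)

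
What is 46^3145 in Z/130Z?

46

3145 in binary is 110001001001, i.e. 3145 = 2048 + 1024 + 64 + 8 + 1.
46^1 ≡ 46 (mod 130)
46^2 ≡ 46^2 = 2116 ≡ 36 (mod 130)
46^4 ≡ 36^2 = 1296 ≡ 126 (mod 130)
46^8 ≡ 126^2 = 15876 ≡ 16 (mod 130)
46^16 ≡ 16^2 = 256 ≡ 126 (mod 130)
46^32 ≡ 126^2 = 15876 ≡ 16 (mod 130)
46^64 ≡ 16^2 = 256 ≡ 126 (mod 130)
46^128 ≡ 126^2 = 15876 ≡ 16 (mod 130)
46^256 ≡ 16^2 = 256 ≡ 126 (mod 130)
46^512 ≡ 126^2 = 15876 ≡ 16 (mod 130)
46^1024 ≡ 16^2 = 256 ≡ 126 (mod 130)
46^2048 ≡ 126^2 = 15876 ≡ 16 (mod 130)
46^3145 = 46^2048 × 46^1024 × 46^64 × 46^8 × 46^1 ≡ 16 × 126 × 126 × 16 × 46 (mod 130).
Accumulate the product:
16 × 126 = 2016 ≡ 66
66 × 126 = 8316 ≡ 126
126 × 16 = 2016 ≡ 66
66 × 46 = 3036 ≡ 46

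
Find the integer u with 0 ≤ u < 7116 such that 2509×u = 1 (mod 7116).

1489

7116 = 2×2509 + 2098
2509 = 1×2098 + 411
2098 = 5×411 + 43
411 = 9×43 + 24
43 = 1×24 + 19
24 = 1×19 + 5
19 = 3×5 + 4
5 = 1×4 + 1
4 = 4×1 + 0
gcd(2509, 7116) = 1, so the inverse exists.
Bézout: 1 = −525×7116 + 1489×2509.
So 2509⁻¹ ≡ 1489 (mod 7116).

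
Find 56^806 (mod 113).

Using repeated squaring:
806 in binary is 1100100110, i.e. 806 = 512 + 256 + 32 + 4 + 2.
56^1 ≡ 56 (mod 113)
56^2 ≡ 56^2 = 3136 ≡ 85 (mod 113)
56^4 ≡ 85^2 = 7225 ≡ 106 (mod 113)
56^8 ≡ 106^2 = 11236 ≡ 49 (mod 113)
56^16 ≡ 49^2 = 2401 ≡ 28 (mod 113)
56^32 ≡ 28^2 = 784 ≡ 106 (mod 113)
56^64 ≡ 106^2 = 11236 ≡ 49 (mod 113)
56^128 ≡ 49^2 = 2401 ≡ 28 (mod 113)
56^256 ≡ 28^2 = 784 ≡ 106 (mod 113)
56^512 ≡ 106^2 = 11236 ≡ 49 (mod 113)
56^806 = 56^512 × 56^256 × 56^32 × 56^4 × 56^2 ≡ 49 × 106 × 106 × 106 × 85 (mod 113).
Accumulate the product:
49 × 106 = 5194 ≡ 109
109 × 106 = 11554 ≡ 28
28 × 106 = 2968 ≡ 30
30 × 85 = 2550 ≡ 64

64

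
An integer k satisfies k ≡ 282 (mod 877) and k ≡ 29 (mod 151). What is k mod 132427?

58164

877⁻¹ mod 151: 877·26 ≡ 1 (mod 151), so 877⁻¹ ≡ 26.
k = 282 + 877·((29 − 282)·26 mod 151) = 282 + 877·66 = 58164.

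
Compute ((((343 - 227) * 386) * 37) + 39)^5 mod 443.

343 - 227 = 116
116 * 386 = 44776 ≡ 33 (mod 443)
33 * 37 = 1221 ≡ 335 (mod 443)
335 + 39 = 374
(374)^5 ≡ 86 (mod 443)

86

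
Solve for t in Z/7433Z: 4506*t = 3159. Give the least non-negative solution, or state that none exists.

gcd(4506, 7433) = 1, so a unique solution mod 7433 exists.
4506⁻¹ ≡ 4891 (mod 7433).
t ≡ 4891*3159 ≡ 4895 (mod 7433).

4895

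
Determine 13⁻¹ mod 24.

13

24 = 1·13 + 11
13 = 1·11 + 2
11 = 5·2 + 1
2 = 2·1 + 0
gcd(13, 24) = 1, so the inverse exists.
Back-substitute for 1:
1 = 1·11 − 5·2
  = −5·13 + 6·11
  = 6·24 − 11·13
So 13⁻¹ ≡ −11 ≡ 13 (mod 24).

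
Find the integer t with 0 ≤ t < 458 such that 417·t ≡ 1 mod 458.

By the extended Euclidean algorithm:
458 = 1·417 + 41
417 = 10·41 + 7
41 = 5·7 + 6
7 = 1·6 + 1
6 = 6·1 + 0
gcd(417, 458) = 1, so the inverse exists.
Bézout: 1 = −61·458 + 67·417.
So 417⁻¹ ≡ 67 (mod 458).

67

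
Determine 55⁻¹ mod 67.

67 = 1×55 + 12
55 = 4×12 + 7
12 = 1×7 + 5
7 = 1×5 + 2
5 = 2×2 + 1
2 = 2×1 + 0
gcd(55, 67) = 1, so the inverse exists.
Bézout: 1 = 23×67 − 28×55.
So 55⁻¹ ≡ −28 ≡ 39 (mod 67).

39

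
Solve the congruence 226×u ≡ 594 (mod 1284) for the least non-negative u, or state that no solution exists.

531

gcd(226, 1284) = 2, and 2 | 594, so solutions exist.
Divide through by 2: 113×u = 297 (mod 642).
113⁻¹ ≡ 125 (mod 642).
u ≡ 125×297 ≡ 531 (mod 642).
The smallest non-negative solution is u = 531.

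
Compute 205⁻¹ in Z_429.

By the extended Euclidean algorithm:
429 = 2×205 + 19
205 = 10×19 + 15
19 = 1×15 + 4
15 = 3×4 + 3
4 = 1×3 + 1
3 = 3×1 + 0
gcd(205, 429) = 1, so the inverse exists.
Bézout: 1 = 54×429 − 113×205.
So 205⁻¹ ≡ −113 ≡ 316 (mod 429).

316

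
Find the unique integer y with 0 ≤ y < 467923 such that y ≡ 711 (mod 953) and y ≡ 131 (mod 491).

19771

953⁻¹ mod 491: 953*237 ≡ 1 (mod 491), so 953⁻¹ ≡ 237.
y = 711 + 953*((131 − 711)*237 mod 491) = 711 + 953*20 = 19771.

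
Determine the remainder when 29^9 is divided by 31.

29^1 ≡ 29 (mod 31)
29^2 ≡ 29^2 = 841 ≡ 4 (mod 31)
29^4 ≡ 4^2 = 16 (mod 31)
29^8 ≡ 16^2 = 256 ≡ 8 (mod 31)
29^9 = 29^8 * 29^1 ≡ 8 * 29 (mod 31).
8 * 29 = 232 ≡ 15 (mod 31).

15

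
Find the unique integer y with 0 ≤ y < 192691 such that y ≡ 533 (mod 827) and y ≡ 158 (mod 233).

827⁻¹ mod 233: 827·71 ≡ 1 (mod 233), so 827⁻¹ ≡ 71.
y = 533 + 827·((158 − 533)·71 mod 233) = 533 + 827·170 = 141123.
Check: 141123 mod 827 = 533, 141123 mod 233 = 158. ✓

141123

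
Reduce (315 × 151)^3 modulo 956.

315 × 151 = 47565 ≡ 721 (mod 956)
(721)^3 ≡ 781 (mod 956)

781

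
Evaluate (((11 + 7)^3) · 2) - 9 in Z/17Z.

11 + 7 = 18 ≡ 1 (mod 17)
(1)^3 ≡ 1 (mod 17)
1 · 2 = 2
2 - 9 = -7 ≡ 10 (mod 17)

10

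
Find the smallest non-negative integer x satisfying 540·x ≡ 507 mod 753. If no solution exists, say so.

86

gcd(540, 753) = 3, and 3 | 507, so solutions exist.
Divide through by 3: 180·x = 169 (mod 251).
180⁻¹ ≡ 152 (mod 251).
x ≡ 152·169 ≡ 86 (mod 251).
The smallest non-negative solution is x = 86.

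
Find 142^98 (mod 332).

276

By square-and-multiply:
142^1 ≡ 142 (mod 332)
142^2 ≡ 142^2 = 20164 ≡ 244 (mod 332)
142^4 ≡ 244^2 = 59536 ≡ 108 (mod 332)
142^8 ≡ 108^2 = 11664 ≡ 44 (mod 332)
142^16 ≡ 44^2 = 1936 ≡ 276 (mod 332)
142^32 ≡ 276^2 = 76176 ≡ 148 (mod 332)
142^64 ≡ 148^2 = 21904 ≡ 324 (mod 332)
142^98 = 142^64 * 142^32 * 142^2 ≡ 324 * 148 * 244 (mod 332).
Accumulate the product:
324 * 148 = 47952 ≡ 144
144 * 244 = 35136 ≡ 276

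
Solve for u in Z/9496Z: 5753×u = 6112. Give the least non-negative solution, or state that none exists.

gcd(5753, 9496) = 1, so a unique solution mod 9496 exists.
5753⁻¹ ≡ 1337 (mod 9496).
u ≡ 1337×6112 ≡ 5184 (mod 9496).

5184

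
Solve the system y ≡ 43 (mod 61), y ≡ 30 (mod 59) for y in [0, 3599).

1446

61⁻¹ mod 59: 61·30 ≡ 1 (mod 59), so 61⁻¹ ≡ 30.
y = 43 + 61·((30 − 43)·30 mod 59) = 43 + 61·23 = 1446.
Check: 1446 mod 61 = 43, 1446 mod 59 = 30. ✓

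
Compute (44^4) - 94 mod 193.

135

(44)^4 ≡ 36 (mod 193)
36 - 94 = -58 ≡ 135 (mod 193)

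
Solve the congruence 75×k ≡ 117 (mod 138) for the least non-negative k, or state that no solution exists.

31

gcd(75, 138) = 3, and 3 | 117, so solutions exist.
Divide through by 3: 25×k mod 46 = 39.
25⁻¹ ≡ 35 (mod 46).
k ≡ 35×39 ≡ 31 (mod 46).
The smallest non-negative solution is k = 31.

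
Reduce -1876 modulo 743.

-1876 = -3·743 + 353, so -1876 ≡ 353 (mod 743).

353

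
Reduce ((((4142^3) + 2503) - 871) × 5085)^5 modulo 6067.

1181

(4142)^3 ≡ 1728 (mod 6067)
1728 + 2503 = 4231
4231 - 871 = 3360
3360 × 5085 = 17085600 ≡ 928 (mod 6067)
(928)^5 ≡ 1181 (mod 6067)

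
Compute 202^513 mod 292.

202^1 ≡ 202 (mod 292)
202^2 ≡ 202^2 = 40804 ≡ 216 (mod 292)
202^4 ≡ 216^2 = 46656 ≡ 228 (mod 292)
202^8 ≡ 228^2 = 51984 ≡ 8 (mod 292)
202^16 ≡ 8^2 = 64 (mod 292)
202^32 ≡ 64^2 = 4096 ≡ 8 (mod 292)
202^64 ≡ 8^2 = 64 (mod 292)
202^128 ≡ 64^2 = 4096 ≡ 8 (mod 292)
202^256 ≡ 8^2 = 64 (mod 292)
202^512 ≡ 64^2 = 4096 ≡ 8 (mod 292)
202^513 = 202^512 · 202^1 ≡ 8 · 202 (mod 292).
8 · 202 = 1616 ≡ 156 (mod 292).

156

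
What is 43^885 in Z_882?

885 in binary is 1101110101, i.e. 885 = 512 + 256 + 64 + 32 + 16 + 4 + 1.
43^1 ≡ 43 (mod 882)
43^2 ≡ 43^2 = 1849 ≡ 85 (mod 882)
43^4 ≡ 85^2 = 7225 ≡ 169 (mod 882)
43^8 ≡ 169^2 = 28561 ≡ 337 (mod 882)
43^16 ≡ 337^2 = 113569 ≡ 673 (mod 882)
43^32 ≡ 673^2 = 452929 ≡ 463 (mod 882)
43^64 ≡ 463^2 = 214369 ≡ 43 (mod 882)
43^128 ≡ 43^2 = 1849 ≡ 85 (mod 882)
43^256 ≡ 85^2 = 7225 ≡ 169 (mod 882)
43^512 ≡ 169^2 = 28561 ≡ 337 (mod 882)
43^885 = 43^512 * 43^256 * 43^64 * 43^32 * 43^16 * 43^4 * 43^1 ≡ 337 * 169 * 43 * 463 * 673 * 169 * 43 (mod 882).
Accumulate the product:
337 * 169 = 56953 ≡ 505
505 * 43 = 21715 ≡ 547
547 * 463 = 253261 ≡ 127
127 * 673 = 85471 ≡ 799
799 * 169 = 135031 ≡ 85
85 * 43 = 3655 ≡ 127

127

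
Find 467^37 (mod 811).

318

37 in binary is 100101, i.e. 37 = 32 + 4 + 1.
467^1 ≡ 467 (mod 811)
467^2 ≡ 467^2 = 218089 ≡ 741 (mod 811)
467^4 ≡ 741^2 = 549081 ≡ 34 (mod 811)
467^8 ≡ 34^2 = 1156 ≡ 345 (mod 811)
467^16 ≡ 345^2 = 119025 ≡ 619 (mod 811)
467^32 ≡ 619^2 = 383161 ≡ 369 (mod 811)
467^37 = 467^32 · 467^4 · 467^1 ≡ 369 · 34 · 467 (mod 811).
Accumulate the product:
369 · 34 = 12546 ≡ 381
381 · 467 = 177927 ≡ 318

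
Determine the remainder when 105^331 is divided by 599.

183

Using repeated squaring:
105^1 ≡ 105 (mod 599)
105^2 ≡ 105^2 = 11025 ≡ 243 (mod 599)
105^4 ≡ 243^2 = 59049 ≡ 347 (mod 599)
105^8 ≡ 347^2 = 120409 ≡ 10 (mod 599)
105^16 ≡ 10^2 = 100 (mod 599)
105^32 ≡ 100^2 = 10000 ≡ 416 (mod 599)
105^64 ≡ 416^2 = 173056 ≡ 544 (mod 599)
105^128 ≡ 544^2 = 295936 ≡ 30 (mod 599)
105^256 ≡ 30^2 = 900 ≡ 301 (mod 599)
105^331 = 105^256 * 105^64 * 105^8 * 105^2 * 105^1 ≡ 301 * 544 * 10 * 243 * 105 (mod 599).
Accumulate the product:
301 * 544 = 163744 ≡ 217
217 * 10 = 2170 ≡ 373
373 * 243 = 90639 ≡ 190
190 * 105 = 19950 ≡ 183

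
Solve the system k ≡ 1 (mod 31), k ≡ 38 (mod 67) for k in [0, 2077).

31⁻¹ mod 67: 31×13 ≡ 1 (mod 67), so 31⁻¹ ≡ 13.
k = 1 + 31×((38 − 1)×13 mod 67) = 1 + 31×12 = 373.

373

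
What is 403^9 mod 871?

403^1 ≡ 403 (mod 871)
403^2 ≡ 403^2 = 162409 ≡ 403 (mod 871)
403^4 ≡ 403^2 = 162409 ≡ 403 (mod 871)
403^8 ≡ 403^2 = 162409 ≡ 403 (mod 871)
403^9 = 403^8 × 403^1 ≡ 403 × 403 (mod 871).
403 × 403 = 162409 ≡ 403 (mod 871).

403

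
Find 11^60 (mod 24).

1

60 in binary is 111100, i.e. 60 = 32 + 16 + 8 + 4.
11^1 ≡ 11 (mod 24)
11^2 ≡ 11^2 = 121 ≡ 1 (mod 24)
11^4 ≡ 1^2 = 1 (mod 24)
11^8 ≡ 1^2 = 1 (mod 24)
11^16 ≡ 1^2 = 1 (mod 24)
11^32 ≡ 1^2 = 1 (mod 24)
11^60 = 11^32 * 11^16 * 11^8 * 11^4 ≡ 1 * 1 * 1 * 1 (mod 24).
Accumulate the product:
1 * 1 = 1
1 * 1 = 1
1 * 1 = 1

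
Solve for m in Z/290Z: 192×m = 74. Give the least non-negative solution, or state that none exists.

17

gcd(192, 290) = 2, and 2 | 74, so solutions exist.
Divide through by 2: 96×m = 37 (mod 145).
96⁻¹ ≡ 71 (mod 145).
m ≡ 71×37 ≡ 17 (mod 145).
The smallest non-negative solution is m = 17.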